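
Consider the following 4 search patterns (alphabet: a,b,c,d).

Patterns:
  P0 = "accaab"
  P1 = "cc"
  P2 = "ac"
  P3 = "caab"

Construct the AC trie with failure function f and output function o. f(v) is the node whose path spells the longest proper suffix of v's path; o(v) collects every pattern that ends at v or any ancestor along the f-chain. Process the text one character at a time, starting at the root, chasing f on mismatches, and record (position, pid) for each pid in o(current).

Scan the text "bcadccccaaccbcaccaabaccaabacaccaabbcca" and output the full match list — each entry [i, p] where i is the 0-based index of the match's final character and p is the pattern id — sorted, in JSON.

Build automaton:
Trie nodes:
  n0 'ε': a→1 c→7
  n1 'a': c→2
  n2 'ac': c→3  [P2 ends]
  n3 'acc': a→4
  n4 'acca': a→5
  n5 'accaa': b→6
  n6 'accaab': ·  [P0 ends]
  n7 'c': a→9 c→8
  n8 'cc': ·  [P1 ends]
  n9 'ca': a→10
  n10 'caa': b→11
  n11 'caab': ·  [P3 ends]

BFS fail/out derivation:
  n1('a'): parent n0 fail=0; on 'a' 0 → fail=0;  out ∅∪∅=∅
  n7('c'): parent n0 fail=0; on 'c' 0 → fail=0;  out ∅∪∅=∅
  n2('ac'): parent n1 fail=0; on 'c' 0 → fail=7;  out {2}∪∅={2}
  n8('cc'): parent n7 fail=0; on 'c' 0 → fail=7;  out {1}∪∅={1}
  n9('ca'): parent n7 fail=0; on 'a' 0 → fail=1;  out ∅∪∅=∅
  n3('acc'): parent n2 fail=7; on 'c' 7 → fail=8;  out ∅∪{1}={1}
  n10('caa'): parent n9 fail=1; on 'a' 1→0 → fail=1;  out ∅∪∅=∅
  n4('acca'): parent n3 fail=8; on 'a' 8→7 → fail=9;  out ∅∪∅=∅
  n11('caab'): parent n10 fail=1; on 'b' 1→0 → fail=0;  out {3}∪∅={3}
  n5('accaa'): parent n4 fail=9; on 'a' 9 → fail=10;  out ∅∪∅=∅
  n6('accaab'): parent n5 fail=10; on 'b' 10 → fail=11;  out {0}∪{3}={0,3}

Scan:
pos 0 'b': at 0
pos 1 'c': at 7
pos 2 'a': at 9
pos 3 'd': at 0 (fail-walked)
pos 4 'c': at 7
pos 5 'c': at 8  ** P1@[4:5]
pos 6 'c': at 8 (fail-walked)  ** P1@[5:6]
pos 7 'c': at 8 (fail-walked)  ** P1@[6:7]
pos 8 'a': at 9 (fail-walked)
pos 9 'a': at 10
pos 10 'c': at 2 (fail-walked)  ** P2@[9:10]
pos 11 'c': at 3  ** P1@[10:11]
pos 12 'b': at 0 (fail-walked)
pos 13 'c': at 7
pos 14 'a': at 9
pos 15 'c': at 2 (fail-walked)  ** P2@[14:15]
pos 16 'c': at 3  ** P1@[15:16]
pos 17 'a': at 4
pos 18 'a': at 5
pos 19 'b': at 6  ** P0@[14:19],P3@[16:19]
pos 20 'a': at 1 (fail-walked)
pos 21 'c': at 2  ** P2@[20:21]
pos 22 'c': at 3  ** P1@[21:22]
pos 23 'a': at 4
pos 24 'a': at 5
pos 25 'b': at 6  ** P0@[20:25],P3@[22:25]
pos 26 'a': at 1 (fail-walked)
pos 27 'c': at 2  ** P2@[26:27]
pos 28 'a': at 9 (fail-walked)
pos 29 'c': at 2 (fail-walked)  ** P2@[28:29]
pos 30 'c': at 3  ** P1@[29:30]
pos 31 'a': at 4
pos 32 'a': at 5
pos 33 'b': at 6  ** P0@[28:33],P3@[30:33]
pos 34 'b': at 0 (fail-walked)
pos 35 'c': at 7
pos 36 'c': at 8  ** P1@[35:36]
pos 37 'a': at 9 (fail-walked)

Result: [[5,1],[6,1],[7,1],[10,2],[11,1],[15,2],[16,1],[19,0],[19,3],[21,2],[22,1],[25,0],[25,3],[27,2],[29,2],[30,1],[33,0],[33,3],[36,1]]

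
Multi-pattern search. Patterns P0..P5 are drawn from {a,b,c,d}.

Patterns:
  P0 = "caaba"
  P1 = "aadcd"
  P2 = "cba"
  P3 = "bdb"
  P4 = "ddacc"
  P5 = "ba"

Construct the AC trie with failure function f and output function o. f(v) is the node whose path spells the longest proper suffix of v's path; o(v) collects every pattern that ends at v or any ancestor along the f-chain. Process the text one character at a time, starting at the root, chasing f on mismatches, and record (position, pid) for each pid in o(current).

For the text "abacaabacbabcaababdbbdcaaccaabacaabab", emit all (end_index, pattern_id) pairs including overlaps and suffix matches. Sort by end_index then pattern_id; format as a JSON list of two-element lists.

Build automaton:
Trie nodes:
  0='ε' goto a→6 b→13 c→1 d→16
  1='c' goto a→2 b→11
  2='ca' goto a→3
  3='caa' goto b→4
  4='caab' goto a→5
  5='caaba' goto ·  [P0 ends]
  6='a' goto a→7
  7='aa' goto d→8
  8='aad' goto c→9
  9='aadc' goto d→10
  10='aadcd' goto ·  [P1 ends]
  11='cb' goto a→12
  12='cba' goto ·  [P2 ends]
  13='b' goto a→21 d→14
  14='bd' goto b→15
  15='bdb' goto ·  [P3 ends]
  16='d' goto d→17
  17='dd' goto a→18
  18='dda' goto c→19
  19='ddac' goto c→20
  20='ddacc' goto ·  [P4 ends]
  21='ba' goto ·  [P5 ends]

BFS fail/out derivation:
  n1('c'): parent n0 fail=0; on 'c' 0 → fail=0;  out ∅∪∅=∅
  n6('a'): parent n0 fail=0; on 'a' 0 → fail=0;  out ∅∪∅=∅
  n13('b'): parent n0 fail=0; on 'b' 0 → fail=0;  out ∅∪∅=∅
  n16('d'): parent n0 fail=0; on 'd' 0 → fail=0;  out ∅∪∅=∅
  n2('ca'): parent n1 fail=0; on 'a' 0 → fail=6;  out ∅∪∅=∅
  n7('aa'): parent n6 fail=0; on 'a' 0 → fail=6;  out ∅∪∅=∅
  n11('cb'): parent n1 fail=0; on 'b' 0 → fail=13;  out ∅∪∅=∅
  n14('bd'): parent n13 fail=0; on 'd' 0 → fail=16;  out ∅∪∅=∅
  n17('dd'): parent n16 fail=0; on 'd' 0 → fail=16;  out ∅∪∅=∅
  n21('ba'): parent n13 fail=0; on 'a' 0 → fail=6;  out {5}∪∅={5}
  n3('caa'): parent n2 fail=6; on 'a' 6 → fail=7;  out ∅∪∅=∅
  n8('aad'): parent n7 fail=6; on 'd' 6→0 → fail=16;  out ∅∪∅=∅
  n12('cba'): parent n11 fail=13; on 'a' 13 → fail=21;  out {2}∪{5}={2,5}
  n15('bdb'): parent n14 fail=16; on 'b' 16→0 → fail=13;  out {3}∪∅={3}
  n18('dda'): parent n17 fail=16; on 'a' 16→0 → fail=6;  out ∅∪∅=∅
  n4('caab'): parent n3 fail=7; on 'b' 7→6→0 → fail=13;  out ∅∪∅=∅
  n9('aadc'): parent n8 fail=16; on 'c' 16→0 → fail=1;  out ∅∪∅=∅
  n19('ddac'): parent n18 fail=6; on 'c' 6→0 → fail=1;  out ∅∪∅=∅
  n5('caaba'): parent n4 fail=13; on 'a' 13 → fail=21;  out {0}∪{5}={0,5}
  n10('aadcd'): parent n9 fail=1; on 'd' 1→0 → fail=16;  out {1}∪∅={1}
  n20('ddacc'): parent n19 fail=1; on 'c' 1→0 → fail=1;  out {4}∪∅={4}

Run:
i=0 'a': node 0→6
i=1 'b': node 6→13 ·f
i=2 'a': node 13→21  → match P5@[1:2]
i=3 'c': node 21→1 ·f
i=4 'a': node 1→2
i=5 'a': node 2→3
i=6 'b': node 3→4
i=7 'a': node 4→5  → match P0@[3:7],P5@[6:7]
i=8 'c': node 5→1 ·f
i=9 'b': node 1→11
i=10 'a': node 11→12  → match P2@[8:10],P5@[9:10]
i=11 'b': node 12→13 ·f
i=12 'c': node 13→1 ·f
i=13 'a': node 1→2
i=14 'a': node 2→3
i=15 'b': node 3→4
i=16 'a': node 4→5  → match P0@[12:16],P5@[15:16]
i=17 'b': node 5→13 ·f
i=18 'd': node 13→14
i=19 'b': node 14→15  → match P3@[17:19]
i=20 'b': node 15→13 ·f
i=21 'd': node 13→14
i=22 'c': node 14→1 ·f
i=23 'a': node 1→2
i=24 'a': node 2→3
i=25 'c': node 3→1 ·f
i=26 'c': node 1→1 ·f
i=27 'a': node 1→2
i=28 'a': node 2→3
i=29 'b': node 3→4
i=30 'a': node 4→5  → match P0@[26:30],P5@[29:30]
i=31 'c': node 5→1 ·f
i=32 'a': node 1→2
i=33 'a': node 2→3
i=34 'b': node 3→4
i=35 'a': node 4→5  → match P0@[31:35],P5@[34:35]
i=36 'b': node 5→13 ·f

Result: [[2,5],[7,0],[7,5],[10,2],[10,5],[16,0],[16,5],[19,3],[30,0],[30,5],[35,0],[35,5]]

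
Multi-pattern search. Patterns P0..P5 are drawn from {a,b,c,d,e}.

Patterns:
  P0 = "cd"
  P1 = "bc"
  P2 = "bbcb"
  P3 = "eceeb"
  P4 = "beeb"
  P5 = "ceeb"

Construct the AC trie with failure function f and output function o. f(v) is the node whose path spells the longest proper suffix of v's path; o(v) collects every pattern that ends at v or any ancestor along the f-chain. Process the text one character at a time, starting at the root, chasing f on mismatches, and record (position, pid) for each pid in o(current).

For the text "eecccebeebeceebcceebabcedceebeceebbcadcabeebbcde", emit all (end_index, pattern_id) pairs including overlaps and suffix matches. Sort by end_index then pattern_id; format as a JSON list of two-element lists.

Build automaton:
Trie nodes:
  n0 'ε': b→3 c→1 e→8
  n1 'c': d→2 e→16
  n2 'cd': ·  [P0 ends]
  n3 'b': b→5 c→4 e→13
  n4 'bc': ·  [P1 ends]
  n5 'bb': c→6
  n6 'bbc': b→7
  n7 'bbcb': ·  [P2 ends]
  n8 'e': c→9
  n9 'ec': e→10
  n10 'ece': e→11
  n11 'ecee': b→12
  n12 'eceeb': ·  [P3 ends]
  n13 'be': e→14
  n14 'bee': b→15
  n15 'beeb': ·  [P4 ends]
  n16 'ce': e→17
  n17 'cee': b→18
  n18 'ceeb': ·  [P5 ends]

BFS fail/out derivation:
  fail(1) 'c': from fail(0)=0 chase 'c': 0 ⇒ 0;  out=∅∪out(0)=∅
  fail(3) 'b': from fail(0)=0 chase 'b': 0 ⇒ 0;  out=∅∪out(0)=∅
  fail(8) 'e': from fail(0)=0 chase 'e': 0 ⇒ 0;  out=∅∪out(0)=∅
  fail(2) 'cd': from fail(1)=0 chase 'd': 0 ⇒ 0;  out={0}∪out(0)={0}
  fail(4) 'bc': from fail(3)=0 chase 'c': 0 ⇒ 1;  out={1}∪out(1)={1}
  fail(5) 'bb': from fail(3)=0 chase 'b': 0 ⇒ 3;  out=∅∪out(3)=∅
  fail(9) 'ec': from fail(8)=0 chase 'c': 0 ⇒ 1;  out=∅∪out(1)=∅
  fail(13) 'be': from fail(3)=0 chase 'e': 0 ⇒ 8;  out=∅∪out(8)=∅
  fail(16) 'ce': from fail(1)=0 chase 'e': 0 ⇒ 8;  out=∅∪out(8)=∅
  fail(6) 'bbc': from fail(5)=3 chase 'c': 3 ⇒ 4;  out=∅∪out(4)={1}
  fail(10) 'ece': from fail(9)=1 chase 'e': 1 ⇒ 16;  out=∅∪out(16)=∅
  fail(14) 'bee': from fail(13)=8 chase 'e': 8→0 ⇒ 8;  out=∅∪out(8)=∅
  fail(17) 'cee': from fail(16)=8 chase 'e': 8→0 ⇒ 8;  out=∅∪out(8)=∅
  fail(7) 'bbcb': from fail(6)=4 chase 'b': 4→1→0 ⇒ 3;  out={2}∪out(3)={2}
  fail(11) 'ecee': from fail(10)=16 chase 'e': 16 ⇒ 17;  out=∅∪out(17)=∅
  fail(15) 'beeb': from fail(14)=8 chase 'b': 8→0 ⇒ 3;  out={4}∪out(3)={4}
  fail(18) 'ceeb': from fail(17)=8 chase 'b': 8→0 ⇒ 3;  out={5}∪out(3)={5}
  fail(12) 'eceeb': from fail(11)=17 chase 'b': 17 ⇒ 18;  out={3}∪out(18)={3,5}

Run:
i=0 'e': node 0→8
i=1 'e': node 8→8 (via fail)
i=2 'c': node 8→9
i=3 'c': node 9→1 (via fail)
i=4 'c': node 1→1 (via fail)
i=5 'e': node 1→16
i=6 'b': node 16→3 (via fail)
i=7 'e': node 3→13
i=8 'e': node 13→14
i=9 'b': node 14→15  ** P4@[6:9]
i=10 'e': node 15→13 (via fail)
i=11 'c': node 13→9 (via fail)
i=12 'e': node 9→10
i=13 'e': node 10→11
i=14 'b': node 11→12  ** P3@[10:14],P5@[11:14]
i=15 'c': node 12→4 (via fail)  ** P1@[14:15]
i=16 'c': node 4→1 (via fail)
i=17 'e': node 1→16
i=18 'e': node 16→17
i=19 'b': node 17→18  ** P5@[16:19]
i=20 'a': node 18→0 (via fail)
i=21 'b': node 0→3
i=22 'c': node 3→4  ** P1@[21:22]
i=23 'e': node 4→16 (via fail)
i=24 'd': node 16→0 (via fail)
i=25 'c': node 0→1
i=26 'e': node 1→16
i=27 'e': node 16→17
i=28 'b': node 17→18  ** P5@[25:28]
i=29 'e': node 18→13 (via fail)
i=30 'c': node 13→9 (via fail)
i=31 'e': node 9→10
i=32 'e': node 10→11
i=33 'b': node 11→12  ** P3@[29:33],P5@[30:33]
i=34 'b': node 12→5 (via fail)
i=35 'c': node 5→6  ** P1@[34:35]
i=36 'a': node 6→0 (via fail)
i=37 'd': node 0→0
i=38 'c': node 0→1
i=39 'a': node 1→0 (via fail)
i=40 'b': node 0→3
i=41 'e': node 3→13
i=42 'e': node 13→14
i=43 'b': node 14→15  ** P4@[40:43]
i=44 'b': node 15→5 (via fail)
i=45 'c': node 5→6  ** P1@[44:45]
i=46 'd': node 6→2 (via fail)  ** P0@[45:46]
i=47 'e': node 2→8 (via fail)

All matches (sorted): [[9,4],[14,3],[14,5],[15,1],[19,5],[22,1],[28,5],[33,3],[33,5],[35,1],[43,4],[45,1],[46,0]]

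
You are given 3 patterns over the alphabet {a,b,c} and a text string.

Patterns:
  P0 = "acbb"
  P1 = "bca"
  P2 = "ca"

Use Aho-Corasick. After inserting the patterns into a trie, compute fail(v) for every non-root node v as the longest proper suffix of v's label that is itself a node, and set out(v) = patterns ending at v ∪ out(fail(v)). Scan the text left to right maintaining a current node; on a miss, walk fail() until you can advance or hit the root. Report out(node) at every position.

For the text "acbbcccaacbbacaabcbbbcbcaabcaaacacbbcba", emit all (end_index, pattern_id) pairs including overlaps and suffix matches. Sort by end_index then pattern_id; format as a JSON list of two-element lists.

Build automaton:
Trie (insert patterns):
  0='ε' goto a→1 b→5 c→8
  1='a' goto c→2
  2='ac' goto b→3
  3='acb' goto b→4
  4='acbb' goto ·  ←P0
  5='b' goto c→6
  6='bc' goto a→7
  7='bca' goto ·  ←P1
  8='c' goto a→9
  9='ca' goto ·  ←P2

BFS fail/out derivation:
  n1('a'): parent n0 fail=0; on 'a' 0 → fail=0;  out ∅∪∅=∅
  n5('b'): parent n0 fail=0; on 'b' 0 → fail=0;  out ∅∪∅=∅
  n8('c'): parent n0 fail=0; on 'c' 0 → fail=0;  out ∅∪∅=∅
  n2('ac'): parent n1 fail=0; on 'c' 0 → fail=8;  out ∅∪∅=∅
  n6('bc'): parent n5 fail=0; on 'c' 0 → fail=8;  out ∅∪∅=∅
  n9('ca'): parent n8 fail=0; on 'a' 0 → fail=1;  out {2}∪∅={2}
  n3('acb'): parent n2 fail=8; on 'b' 8→0 → fail=5;  out ∅∪∅=∅
  n7('bca'): parent n6 fail=8; on 'a' 8 → fail=9;  out {1}∪{2}={1,2}
  n4('acbb'): parent n3 fail=5; on 'b' 5→0 → fail=5;  out {0}∪∅={0}

Run:
[0] read 'a'  n0⇒n1
[1] read 'c'  n1⇒n2
[2] read 'b'  n2⇒n3
[3] read 'b'  n3⇒n4  emit P0@[0:3]
[4] read 'c'  n4⇒n6 ·f
[5] read 'c'  n6⇒n8 ·f
[6] read 'c'  n8⇒n8 ·f
[7] read 'a'  n8⇒n9  emit P2@[6:7]
[8] read 'a'  n9⇒n1 ·f
[9] read 'c'  n1⇒n2
[10] read 'b'  n2⇒n3
[11] read 'b'  n3⇒n4  emit P0@[8:11]
[12] read 'a'  n4⇒n1 ·f
[13] read 'c'  n1⇒n2
[14] read 'a'  n2⇒n9 ·f  emit P2@[13:14]
[15] read 'a'  n9⇒n1 ·f
[16] read 'b'  n1⇒n5 ·f
[17] read 'c'  n5⇒n6
[18] read 'b'  n6⇒n5 ·f
[19] read 'b'  n5⇒n5 ·f
[20] read 'b'  n5⇒n5 ·f
[21] read 'c'  n5⇒n6
[22] read 'b'  n6⇒n5 ·f
[23] read 'c'  n5⇒n6
[24] read 'a'  n6⇒n7  emit P1@[22:24],P2@[23:24]
[25] read 'a'  n7⇒n1 ·f
[26] read 'b'  n1⇒n5 ·f
[27] read 'c'  n5⇒n6
[28] read 'a'  n6⇒n7  emit P1@[26:28],P2@[27:28]
[29] read 'a'  n7⇒n1 ·f
[30] read 'a'  n1⇒n1 ·f
[31] read 'c'  n1⇒n2
[32] read 'a'  n2⇒n9 ·f  emit P2@[31:32]
[33] read 'c'  n9⇒n2 ·f
[34] read 'b'  n2⇒n3
[35] read 'b'  n3⇒n4  emit P0@[32:35]
[36] read 'c'  n4⇒n6 ·f
[37] read 'b'  n6⇒n5 ·f
[38] read 'a'  n5⇒n1 ·f

All matches (sorted): [[3,0],[7,2],[11,0],[14,2],[24,1],[24,2],[28,1],[28,2],[32,2],[35,0]]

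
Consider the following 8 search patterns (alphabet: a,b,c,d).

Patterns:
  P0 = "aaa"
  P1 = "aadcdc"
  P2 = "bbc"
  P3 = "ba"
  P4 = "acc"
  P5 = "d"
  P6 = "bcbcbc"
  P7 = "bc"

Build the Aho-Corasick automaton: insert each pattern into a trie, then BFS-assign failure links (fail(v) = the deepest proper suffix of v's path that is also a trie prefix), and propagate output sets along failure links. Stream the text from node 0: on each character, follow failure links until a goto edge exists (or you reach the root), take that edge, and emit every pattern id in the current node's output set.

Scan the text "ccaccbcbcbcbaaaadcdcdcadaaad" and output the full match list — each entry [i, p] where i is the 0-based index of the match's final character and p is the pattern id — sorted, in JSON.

Build automaton:
Trie nodes:
  0='ε' goto a→1 b→8 d→14
  1='a' goto a→2 c→12
  2='aa' goto a→3 d→4
  3='aaa' goto ·  ←P0
  4='aad' goto c→5
  5='aadc' goto d→6
  6='aadcd' goto c→7
  7='aadcdc' goto ·  ←P1
  8='b' goto a→11 b→9 c→15
  9='bb' goto c→10
  10='bbc' goto ·  ←P2
  11='ba' goto ·  ←P3
  12='ac' goto c→13
  13='acc' goto ·  ←P4
  14='d' goto ·  ←P5
  15='bc' goto b→16  ←P7
  16='bcb' goto c→17
  17='bcbc' goto b→18
  18='bcbcb' goto c→19
  19='bcbcbc' goto ·  ←P6

BFS fail/out derivation:
  n1('a'): parent n0 fail=0; on 'a' 0 → fail=0;  out ∅∪∅=∅
  n8('b'): parent n0 fail=0; on 'b' 0 → fail=0;  out ∅∪∅=∅
  n14('d'): parent n0 fail=0; on 'd' 0 → fail=0;  out {5}∪∅={5}
  n2('aa'): parent n1 fail=0; on 'a' 0 → fail=1;  out ∅∪∅=∅
  n9('bb'): parent n8 fail=0; on 'b' 0 → fail=8;  out ∅∪∅=∅
  n11('ba'): parent n8 fail=0; on 'a' 0 → fail=1;  out {3}∪∅={3}
  n12('ac'): parent n1 fail=0; on 'c' 0 → fail=0;  out ∅∪∅=∅
  n15('bc'): parent n8 fail=0; on 'c' 0 → fail=0;  out {7}∪∅={7}
  n3('aaa'): parent n2 fail=1; on 'a' 1 → fail=2;  out {0}∪∅={0}
  n4('aad'): parent n2 fail=1; on 'd' 1→0 → fail=14;  out ∅∪{5}={5}
  n10('bbc'): parent n9 fail=8; on 'c' 8 → fail=15;  out {2}∪{7}={2,7}
  n13('acc'): parent n12 fail=0; on 'c' 0 → fail=0;  out {4}∪∅={4}
  n16('bcb'): parent n15 fail=0; on 'b' 0 → fail=8;  out ∅∪∅=∅
  n5('aadc'): parent n4 fail=14; on 'c' 14→0 → fail=0;  out ∅∪∅=∅
  n17('bcbc'): parent n16 fail=8; on 'c' 8 → fail=15;  out ∅∪{7}={7}
  n6('aadcd'): parent n5 fail=0; on 'd' 0 → fail=14;  out ∅∪{5}={5}
  n18('bcbcb'): parent n17 fail=15; on 'b' 15 → fail=16;  out ∅∪∅=∅
  n7('aadcdc'): parent n6 fail=14; on 'c' 14→0 → fail=0;  out {1}∪∅={1}
  n19('bcbcbc'): parent n18 fail=16; on 'c' 16 → fail=17;  out {6}∪{7}={6,7}

Run:
[0] read 'c'  n0⇒n0
[1] read 'c'  n0⇒n0
[2] read 'a'  n0⇒n1
[3] read 'c'  n1⇒n12
[4] read 'c'  n12⇒n13  ** P4@[2:4]
[5] read 'b'  n13⇒n8 (fail-walked)
[6] read 'c'  n8⇒n15  ** P7@[5:6]
[7] read 'b'  n15⇒n16
[8] read 'c'  n16⇒n17  ** P7@[7:8]
[9] read 'b'  n17⇒n18
[10] read 'c'  n18⇒n19  ** P6@[5:10],P7@[9:10]
[11] read 'b'  n19⇒n18 (fail-walked)
[12] read 'a'  n18⇒n11 (fail-walked)  ** P3@[11:12]
[13] read 'a'  n11⇒n2 (fail-walked)
[14] read 'a'  n2⇒n3  ** P0@[12:14]
[15] read 'a'  n3⇒n3 (fail-walked)  ** P0@[13:15]
[16] read 'd'  n3⇒n4 (fail-walked)  ** P5@[16:16]
[17] read 'c'  n4⇒n5
[18] read 'd'  n5⇒n6  ** P5@[18:18]
[19] read 'c'  n6⇒n7  ** P1@[14:19]
[20] read 'd'  n7⇒n14 (fail-walked)  ** P5@[20:20]
[21] read 'c'  n14⇒n0 (fail-walked)
[22] read 'a'  n0⇒n1
[23] read 'd'  n1⇒n14 (fail-walked)  ** P5@[23:23]
[24] read 'a'  n14⇒n1 (fail-walked)
[25] read 'a'  n1⇒n2
[26] read 'a'  n2⇒n3  ** P0@[24:26]
[27] read 'd'  n3⇒n4 (fail-walked)  ** P5@[27:27]

Result: [[4,4],[6,7],[8,7],[10,6],[10,7],[12,3],[14,0],[15,0],[16,5],[18,5],[19,1],[20,5],[23,5],[26,0],[27,5]]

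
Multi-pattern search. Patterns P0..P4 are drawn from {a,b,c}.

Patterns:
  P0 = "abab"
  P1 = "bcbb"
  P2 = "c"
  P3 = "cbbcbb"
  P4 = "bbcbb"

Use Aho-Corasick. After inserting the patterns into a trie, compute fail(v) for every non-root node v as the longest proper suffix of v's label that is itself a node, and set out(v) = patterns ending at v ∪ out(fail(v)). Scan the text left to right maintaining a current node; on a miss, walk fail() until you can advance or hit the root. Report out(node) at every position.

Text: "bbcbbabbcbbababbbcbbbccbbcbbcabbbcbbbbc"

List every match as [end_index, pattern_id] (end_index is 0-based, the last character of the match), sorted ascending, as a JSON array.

Construct AC machine:
Trie nodes:
  n0 'ε': a→1 b→5 c→9
  n1 'a': b→2
  n2 'ab': a→3
  n3 'aba': b→4
  n4 'abab': ·  [P0 ends]
  n5 'b': b→15 c→6
  n6 'bc': b→7
  n7 'bcb': b→8
  n8 'bcbb': ·  [P1 ends]
  n9 'c': b→10  [P2 ends]
  n10 'cb': b→11
  n11 'cbb': c→12
  n12 'cbbc': b→13
  n13 'cbbcb': b→14
  n14 'cbbcbb': ·  [P3 ends]
  n15 'bb': c→16
  n16 'bbc': b→17
  n17 'bbcb': b→18
  n18 'bbcbb': ·  [P4 ends]

BFS fail/out derivation:
  n1('a'): parent n0 fail=0; on 'a' 0 → fail=0;  out ∅∪∅=∅
  n5('b'): parent n0 fail=0; on 'b' 0 → fail=0;  out ∅∪∅=∅
  n9('c'): parent n0 fail=0; on 'c' 0 → fail=0;  out {2}∪∅={2}
  n2('ab'): parent n1 fail=0; on 'b' 0 → fail=5;  out ∅∪∅=∅
  n6('bc'): parent n5 fail=0; on 'c' 0 → fail=9;  out ∅∪{2}={2}
  n10('cb'): parent n9 fail=0; on 'b' 0 → fail=5;  out ∅∪∅=∅
  n15('bb'): parent n5 fail=0; on 'b' 0 → fail=5;  out ∅∪∅=∅
  n3('aba'): parent n2 fail=5; on 'a' 5→0 → fail=1;  out ∅∪∅=∅
  n7('bcb'): parent n6 fail=9; on 'b' 9 → fail=10;  out ∅∪∅=∅
  n11('cbb'): parent n10 fail=5; on 'b' 5 → fail=15;  out ∅∪∅=∅
  n16('bbc'): parent n15 fail=5; on 'c' 5 → fail=6;  out ∅∪{2}={2}
  n4('abab'): parent n3 fail=1; on 'b' 1 → fail=2;  out {0}∪∅={0}
  n8('bcbb'): parent n7 fail=10; on 'b' 10 → fail=11;  out {1}∪∅={1}
  n12('cbbc'): parent n11 fail=15; on 'c' 15 → fail=16;  out ∅∪{2}={2}
  n17('bbcb'): parent n16 fail=6; on 'b' 6 → fail=7;  out ∅∪∅=∅
  n13('cbbcb'): parent n12 fail=16; on 'b' 16 → fail=17;  out ∅∪∅=∅
  n18('bbcbb'): parent n17 fail=7; on 'b' 7 → fail=8;  out {4}∪{1}={1,4}
  n14('cbbcbb'): parent n13 fail=17; on 'b' 17 → fail=18;  out {3}∪{1,4}={1,3,4}

Run:
i=0 'b': node 0→5
i=1 'b': node 5→15
i=2 'c': node 15→16  emit P2@[2:2]
i=3 'b': node 16→17
i=4 'b': node 17→18  emit P1@[1:4],P4@[0:4]
i=5 'a': node 18→1 (via fail)
i=6 'b': node 1→2
i=7 'b': node 2→15 (via fail)
i=8 'c': node 15→16  emit P2@[8:8]
i=9 'b': node 16→17
i=10 'b': node 17→18  emit P1@[7:10],P4@[6:10]
i=11 'a': node 18→1 (via fail)
i=12 'b': node 1→2
i=13 'a': node 2→3
i=14 'b': node 3→4  emit P0@[11:14]
i=15 'b': node 4→15 (via fail)
i=16 'b': node 15→15 (via fail)
i=17 'c': node 15→16  emit P2@[17:17]
i=18 'b': node 16→17
i=19 'b': node 17→18  emit P1@[16:19],P4@[15:19]
i=20 'b': node 18→15 (via fail)
i=21 'c': node 15→16  emit P2@[21:21]
i=22 'c': node 16→9 (via fail)  emit P2@[22:22]
i=23 'b': node 9→10
i=24 'b': node 10→11
i=25 'c': node 11→12  emit P2@[25:25]
i=26 'b': node 12→13
i=27 'b': node 13→14  emit P1@[24:27],P3@[22:27],P4@[23:27]
i=28 'c': node 14→12 (via fail)  emit P2@[28:28]
i=29 'a': node 12→1 (via fail)
i=30 'b': node 1→2
i=31 'b': node 2→15 (via fail)
i=32 'b': node 15→15 (via fail)
i=33 'c': node 15→16  emit P2@[33:33]
i=34 'b': node 16→17
i=35 'b': node 17→18  emit P1@[32:35],P4@[31:35]
i=36 'b': node 18→15 (via fail)
i=37 'b': node 15→15 (via fail)
i=38 'c': node 15→16  emit P2@[38:38]

Matches: [[2,2],[4,1],[4,4],[8,2],[10,1],[10,4],[14,0],[17,2],[19,1],[19,4],[21,2],[22,2],[25,2],[27,1],[27,3],[27,4],[28,2],[33,2],[35,1],[35,4],[38,2]]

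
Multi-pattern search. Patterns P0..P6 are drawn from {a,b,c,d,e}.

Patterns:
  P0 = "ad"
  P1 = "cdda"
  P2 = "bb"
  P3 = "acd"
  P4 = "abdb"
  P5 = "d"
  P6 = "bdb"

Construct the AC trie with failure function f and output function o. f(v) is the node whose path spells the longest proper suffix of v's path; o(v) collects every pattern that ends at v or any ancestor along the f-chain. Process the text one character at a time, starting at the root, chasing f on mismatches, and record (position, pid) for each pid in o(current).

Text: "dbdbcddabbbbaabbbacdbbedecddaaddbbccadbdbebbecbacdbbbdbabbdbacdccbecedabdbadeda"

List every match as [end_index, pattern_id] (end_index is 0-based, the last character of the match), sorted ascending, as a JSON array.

Construct AC machine:
Trie nodes:
  n0 'ε': a→1 b→7 c→3 d→14
  n1 'a': b→11 c→9 d→2
  n2 'ad': ·  ←P0
  n3 'c': d→4
  n4 'cd': d→5
  n5 'cdd': a→6
  n6 'cdda': ·  ←P1
  n7 'b': b→8 d→15
  n8 'bb': ·  ←P2
  n9 'ac': d→10
  n10 'acd': ·  ←P3
  n11 'ab': d→12
  n12 'abd': b→13
  n13 'abdb': ·  ←P4
  n14 'd': ·  ←P5
  n15 'bd': b→16
  n16 'bdb': ·  ←P6

BFS fail/out derivation:
  fail(1) 'a': from fail(0)=0 chase 'a': 0 ⇒ 0;  out=∅∪out(0)=∅
  fail(3) 'c': from fail(0)=0 chase 'c': 0 ⇒ 0;  out=∅∪out(0)=∅
  fail(7) 'b': from fail(0)=0 chase 'b': 0 ⇒ 0;  out=∅∪out(0)=∅
  fail(14) 'd': from fail(0)=0 chase 'd': 0 ⇒ 0;  out={5}∪out(0)={5}
  fail(2) 'ad': from fail(1)=0 chase 'd': 0 ⇒ 14;  out={0}∪out(14)={0,5}
  fail(4) 'cd': from fail(3)=0 chase 'd': 0 ⇒ 14;  out=∅∪out(14)={5}
  fail(8) 'bb': from fail(7)=0 chase 'b': 0 ⇒ 7;  out={2}∪out(7)={2}
  fail(9) 'ac': from fail(1)=0 chase 'c': 0 ⇒ 3;  out=∅∪out(3)=∅
  fail(11) 'ab': from fail(1)=0 chase 'b': 0 ⇒ 7;  out=∅∪out(7)=∅
  fail(15) 'bd': from fail(7)=0 chase 'd': 0 ⇒ 14;  out=∅∪out(14)={5}
  fail(5) 'cdd': from fail(4)=14 chase 'd': 14→0 ⇒ 14;  out=∅∪out(14)={5}
  fail(10) 'acd': from fail(9)=3 chase 'd': 3 ⇒ 4;  out={3}∪out(4)={3,5}
  fail(12) 'abd': from fail(11)=7 chase 'd': 7 ⇒ 15;  out=∅∪out(15)={5}
  fail(16) 'bdb': from fail(15)=14 chase 'b': 14→0 ⇒ 7;  out={6}∪out(7)={6}
  fail(6) 'cdda': from fail(5)=14 chase 'a': 14→0 ⇒ 1;  out={1}∪out(1)={1}
  fail(13) 'abdb': from fail(12)=15 chase 'b': 15 ⇒ 16;  out={4}∪out(16)={4,6}

Text stream:
i=0 'd': node 0→14  emit P5@[0:0]
i=1 'b': node 14→7 ·f
i=2 'd': node 7→15  emit P5@[2:2]
i=3 'b': node 15→16  emit P6@[1:3]
i=4 'c': node 16→3 ·f
i=5 'd': node 3→4  emit P5@[5:5]
i=6 'd': node 4→5  emit P5@[6:6]
i=7 'a': node 5→6  emit P1@[4:7]
i=8 'b': node 6→11 ·f
i=9 'b': node 11→8 ·f  emit P2@[8:9]
i=10 'b': node 8→8 ·f  emit P2@[9:10]
i=11 'b': node 8→8 ·f  emit P2@[10:11]
i=12 'a': node 8→1 ·f
i=13 'a': node 1→1 ·f
i=14 'b': node 1→11
i=15 'b': node 11→8 ·f  emit P2@[14:15]
i=16 'b': node 8→8 ·f  emit P2@[15:16]
i=17 'a': node 8→1 ·f
i=18 'c': node 1→9
i=19 'd': node 9→10  emit P3@[17:19],P5@[19:19]
i=20 'b': node 10→7 ·f
i=21 'b': node 7→8  emit P2@[20:21]
i=22 'e': node 8→0 ·f
i=23 'd': node 0→14  emit P5@[23:23]
i=24 'e': node 14→0 ·f
i=25 'c': node 0→3
i=26 'd': node 3→4  emit P5@[26:26]
i=27 'd': node 4→5  emit P5@[27:27]
i=28 'a': node 5→6  emit P1@[25:28]
i=29 'a': node 6→1 ·f
i=30 'd': node 1→2  emit P0@[29:30],P5@[30:30]
i=31 'd': node 2→14 ·f  emit P5@[31:31]
i=32 'b': node 14→7 ·f
i=33 'b': node 7→8  emit P2@[32:33]
i=34 'c': node 8→3 ·f
i=35 'c': node 3→3 ·f
i=36 'a': node 3→1 ·f
i=37 'd': node 1→2  emit P0@[36:37],P5@[37:37]
i=38 'b': node 2→7 ·f
i=39 'd': node 7→15  emit P5@[39:39]
i=40 'b': node 15→16  emit P6@[38:40]
i=41 'e': node 16→0 ·f
i=42 'b': node 0→7
i=43 'b': node 7→8  emit P2@[42:43]
i=44 'e': node 8→0 ·f
i=45 'c': node 0→3
i=46 'b': node 3→7 ·f
i=47 'a': node 7→1 ·f
i=48 'c': node 1→9
i=49 'd': node 9→10  emit P3@[47:49],P5@[49:49]
i=50 'b': node 10→7 ·f
i=51 'b': node 7→8  emit P2@[50:51]
i=52 'b': node 8→8 ·f  emit P2@[51:52]
i=53 'd': node 8→15 ·f  emit P5@[53:53]
i=54 'b': node 15→16  emit P6@[52:54]
i=55 'a': node 16→1 ·f
i=56 'b': node 1→11
i=57 'b': node 11→8 ·f  emit P2@[56:57]
i=58 'd': node 8→15 ·f  emit P5@[58:58]
i=59 'b': node 15→16  emit P6@[57:59]
i=60 'a': node 16→1 ·f
i=61 'c': node 1→9
i=62 'd': node 9→10  emit P3@[60:62],P5@[62:62]
i=63 'c': node 10→3 ·f
i=64 'c': node 3→3 ·f
i=65 'b': node 3→7 ·f
i=66 'e': node 7→0 ·f
i=67 'c': node 0→3
i=68 'e': node 3→0 ·f
i=69 'd': node 0→14  emit P5@[69:69]
i=70 'a': node 14→1 ·f
i=71 'b': node 1→11
i=72 'd': node 11→12  emit P5@[72:72]
i=73 'b': node 12→13  emit P4@[70:73],P6@[71:73]
i=74 'a': node 13→1 ·f
i=75 'd': node 1→2  emit P0@[74:75],P5@[75:75]
i=76 'e': node 2→0 ·f
i=77 'd': node 0→14  emit P5@[77:77]
i=78 'a': node 14→1 ·f

Matches: [[0,5],[2,5],[3,6],[5,5],[6,5],[7,1],[9,2],[10,2],[11,2],[15,2],[16,2],[19,3],[19,5],[21,2],[23,5],[26,5],[27,5],[28,1],[30,0],[30,5],[31,5],[33,2],[37,0],[37,5],[39,5],[40,6],[43,2],[49,3],[49,5],[51,2],[52,2],[53,5],[54,6],[57,2],[58,5],[59,6],[62,3],[62,5],[69,5],[72,5],[73,4],[73,6],[75,0],[75,5],[77,5]]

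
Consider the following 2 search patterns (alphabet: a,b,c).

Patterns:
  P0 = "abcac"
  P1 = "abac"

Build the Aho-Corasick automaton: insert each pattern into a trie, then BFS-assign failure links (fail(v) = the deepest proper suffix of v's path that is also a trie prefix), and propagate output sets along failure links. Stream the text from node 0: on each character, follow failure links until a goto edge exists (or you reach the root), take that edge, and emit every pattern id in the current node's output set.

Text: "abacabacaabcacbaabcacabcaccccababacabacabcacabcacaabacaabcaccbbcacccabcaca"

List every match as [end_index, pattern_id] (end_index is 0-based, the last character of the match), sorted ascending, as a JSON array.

Construct AC machine:
Trie nodes:
  0='ε' goto a→1
  1='a' goto b→2
  2='ab' goto a→6 c→3
  3='abc' goto a→4
  4='abca' goto c→5
  5='abcac' goto ·  [P0 ends]
  6='aba' goto c→7
  7='abac' goto ·  [P1 ends]

BFS fail/out derivation:
  fail(1) 'a': from fail(0)=0 chase 'a': 0 ⇒ 0;  out=∅∪out(0)=∅
  fail(2) 'ab': from fail(1)=0 chase 'b': 0 ⇒ 0;  out=∅∪out(0)=∅
  fail(3) 'abc': from fail(2)=0 chase 'c': 0 ⇒ 0;  out=∅∪out(0)=∅
  fail(6) 'aba': from fail(2)=0 chase 'a': 0 ⇒ 1;  out=∅∪out(1)=∅
  fail(4) 'abca': from fail(3)=0 chase 'a': 0 ⇒ 1;  out=∅∪out(1)=∅
  fail(7) 'abac': from fail(6)=1 chase 'c': 1→0 ⇒ 0;  out={1}∪out(0)={1}
  fail(5) 'abcac': from fail(4)=1 chase 'c': 1→0 ⇒ 0;  out={0}∪out(0)={0}

Scan:
i=0 'a': node 0→1
i=1 'b': node 1→2
i=2 'a': node 2→6
i=3 'c': node 6→7  ** P1@[0:3]
i=4 'a': node 7→1 (fail-walked)
i=5 'b': node 1→2
i=6 'a': node 2→6
i=7 'c': node 6→7  ** P1@[4:7]
i=8 'a': node 7→1 (fail-walked)
i=9 'a': node 1→1 (fail-walked)
i=10 'b': node 1→2
i=11 'c': node 2→3
i=12 'a': node 3→4
i=13 'c': node 4→5  ** P0@[9:13]
i=14 'b': node 5→0 (fail-walked)
i=15 'a': node 0→1
i=16 'a': node 1→1 (fail-walked)
i=17 'b': node 1→2
i=18 'c': node 2→3
i=19 'a': node 3→4
i=20 'c': node 4→5  ** P0@[16:20]
i=21 'a': node 5→1 (fail-walked)
i=22 'b': node 1→2
i=23 'c': node 2→3
i=24 'a': node 3→4
i=25 'c': node 4→5  ** P0@[21:25]
i=26 'c': node 5→0 (fail-walked)
i=27 'c': node 0→0
i=28 'c': node 0→0
i=29 'a': node 0→1
i=30 'b': node 1→2
i=31 'a': node 2→6
i=32 'b': node 6→2 (fail-walked)
i=33 'a': node 2→6
i=34 'c': node 6→7  ** P1@[31:34]
i=35 'a': node 7→1 (fail-walked)
i=36 'b': node 1→2
i=37 'a': node 2→6
i=38 'c': node 6→7  ** P1@[35:38]
i=39 'a': node 7→1 (fail-walked)
i=40 'b': node 1→2
i=41 'c': node 2→3
i=42 'a': node 3→4
i=43 'c': node 4→5  ** P0@[39:43]
i=44 'a': node 5→1 (fail-walked)
i=45 'b': node 1→2
i=46 'c': node 2→3
i=47 'a': node 3→4
i=48 'c': node 4→5  ** P0@[44:48]
i=49 'a': node 5→1 (fail-walked)
i=50 'a': node 1→1 (fail-walked)
i=51 'b': node 1→2
i=52 'a': node 2→6
i=53 'c': node 6→7  ** P1@[50:53]
i=54 'a': node 7→1 (fail-walked)
i=55 'a': node 1→1 (fail-walked)
i=56 'b': node 1→2
i=57 'c': node 2→3
i=58 'a': node 3→4
i=59 'c': node 4→5  ** P0@[55:59]
i=60 'c': node 5→0 (fail-walked)
i=61 'b': node 0→0
i=62 'b': node 0→0
i=63 'c': node 0→0
i=64 'a': node 0→1
i=65 'c': node 1→0 (fail-walked)
i=66 'c': node 0→0
i=67 'c': node 0→0
i=68 'a': node 0→1
i=69 'b': node 1→2
i=70 'c': node 2→3
i=71 'a': node 3→4
i=72 'c': node 4→5  ** P0@[68:72]
i=73 'a': node 5→1 (fail-walked)

Matches: [[3,1],[7,1],[13,0],[20,0],[25,0],[34,1],[38,1],[43,0],[48,0],[53,1],[59,0],[72,0]]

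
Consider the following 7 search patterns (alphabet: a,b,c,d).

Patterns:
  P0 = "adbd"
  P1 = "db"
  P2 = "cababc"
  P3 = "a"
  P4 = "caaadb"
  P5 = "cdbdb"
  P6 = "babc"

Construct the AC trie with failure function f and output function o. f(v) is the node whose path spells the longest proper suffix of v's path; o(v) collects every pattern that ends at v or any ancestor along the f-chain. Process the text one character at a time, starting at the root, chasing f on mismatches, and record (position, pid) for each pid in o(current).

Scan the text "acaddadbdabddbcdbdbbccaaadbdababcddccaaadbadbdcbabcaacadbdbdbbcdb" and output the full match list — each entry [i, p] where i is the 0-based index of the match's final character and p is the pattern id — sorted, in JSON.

Construct AC machine:
Trie nodes:
  0='ε' goto a→1 b→21 c→7 d→5
  1='a' goto d→2  [P3 ends]
  2='ad' goto b→3
  3='adb' goto d→4
  4='adbd' goto ·  [P0 ends]
  5='d' goto b→6
  6='db' goto ·  [P1 ends]
  7='c' goto a→8 d→17
  8='ca' goto a→13 b→9
  9='cab' goto a→10
  10='caba' goto b→11
  11='cabab' goto c→12
  12='cababc' goto ·  [P2 ends]
  13='caa' goto a→14
  14='caaa' goto d→15
  15='caaad' goto b→16
  16='caaadb' goto ·  [P4 ends]
  17='cd' goto b→18
  18='cdb' goto d→19
  19='cdbd' goto b→20
  20='cdbdb' goto ·  [P5 ends]
  21='b' goto a→22
  22='ba' goto b→23
  23='bab' goto c→24
  24='babc' goto ·  [P6 ends]

BFS fail/out derivation:
  n1('a'): parent n0 fail=0; on 'a' 0 → fail=0;  out {3}∪∅={3}
  n5('d'): parent n0 fail=0; on 'd' 0 → fail=0;  out ∅∪∅=∅
  n7('c'): parent n0 fail=0; on 'c' 0 → fail=0;  out ∅∪∅=∅
  n21('b'): parent n0 fail=0; on 'b' 0 → fail=0;  out ∅∪∅=∅
  n2('ad'): parent n1 fail=0; on 'd' 0 → fail=5;  out ∅∪∅=∅
  n6('db'): parent n5 fail=0; on 'b' 0 → fail=21;  out {1}∪∅={1}
  n8('ca'): parent n7 fail=0; on 'a' 0 → fail=1;  out ∅∪{3}={3}
  n17('cd'): parent n7 fail=0; on 'd' 0 → fail=5;  out ∅∪∅=∅
  n22('ba'): parent n21 fail=0; on 'a' 0 → fail=1;  out ∅∪{3}={3}
  n3('adb'): parent n2 fail=5; on 'b' 5 → fail=6;  out ∅∪{1}={1}
  n9('cab'): parent n8 fail=1; on 'b' 1→0 → fail=21;  out ∅∪∅=∅
  n13('caa'): parent n8 fail=1; on 'a' 1→0 → fail=1;  out ∅∪{3}={3}
  n18('cdb'): parent n17 fail=5; on 'b' 5 → fail=6;  out ∅∪{1}={1}
  n23('bab'): parent n22 fail=1; on 'b' 1→0 → fail=21;  out ∅∪∅=∅
  n4('adbd'): parent n3 fail=6; on 'd' 6→21→0 → fail=5;  out {0}∪∅={0}
  n10('caba'): parent n9 fail=21; on 'a' 21 → fail=22;  out ∅∪{3}={3}
  n14('caaa'): parent n13 fail=1; on 'a' 1→0 → fail=1;  out ∅∪{3}={3}
  n19('cdbd'): parent n18 fail=6; on 'd' 6→21→0 → fail=5;  out ∅∪∅=∅
  n24('babc'): parent n23 fail=21; on 'c' 21→0 → fail=7;  out {6}∪∅={6}
  n11('cabab'): parent n10 fail=22; on 'b' 22 → fail=23;  out ∅∪∅=∅
  n15('caaad'): parent n14 fail=1; on 'd' 1 → fail=2;  out ∅∪∅=∅
  n20('cdbdb'): parent n19 fail=5; on 'b' 5 → fail=6;  out {5}∪{1}={1,5}
  n12('cababc'): parent n11 fail=23; on 'c' 23 → fail=24;  out {2}∪{6}={2,6}
  n16('caaadb'): parent n15 fail=2; on 'b' 2 → fail=3;  out {4}∪{1}={1,4}

Scan:
[0] read 'a'  n0⇒n1  emit P3@[0:0]
[1] read 'c'  n1⇒n7 (fail-walked)
[2] read 'a'  n7⇒n8  emit P3@[2:2]
[3] read 'd'  n8⇒n2 (fail-walked)
[4] read 'd'  n2⇒n5 (fail-walked)
[5] read 'a'  n5⇒n1 (fail-walked)  emit P3@[5:5]
[6] read 'd'  n1⇒n2
[7] read 'b'  n2⇒n3  emit P1@[6:7]
[8] read 'd'  n3⇒n4  emit P0@[5:8]
[9] read 'a'  n4⇒n1 (fail-walked)  emit P3@[9:9]
[10] read 'b'  n1⇒n21 (fail-walked)
[11] read 'd'  n21⇒n5 (fail-walked)
[12] read 'd'  n5⇒n5 (fail-walked)
[13] read 'b'  n5⇒n6  emit P1@[12:13]
[14] read 'c'  n6⇒n7 (fail-walked)
[15] read 'd'  n7⇒n17
[16] read 'b'  n17⇒n18  emit P1@[15:16]
[17] read 'd'  n18⇒n19
[18] read 'b'  n19⇒n20  emit P1@[17:18],P5@[14:18]
[19] read 'b'  n20⇒n21 (fail-walked)
[20] read 'c'  n21⇒n7 (fail-walked)
[21] read 'c'  n7⇒n7 (fail-walked)
[22] read 'a'  n7⇒n8  emit P3@[22:22]
[23] read 'a'  n8⇒n13  emit P3@[23:23]
[24] read 'a'  n13⇒n14  emit P3@[24:24]
[25] read 'd'  n14⇒n15
[26] read 'b'  n15⇒n16  emit P1@[25:26],P4@[21:26]
[27] read 'd'  n16⇒n4 (fail-walked)  emit P0@[24:27]
[28] read 'a'  n4⇒n1 (fail-walked)  emit P3@[28:28]
[29] read 'b'  n1⇒n21 (fail-walked)
[30] read 'a'  n21⇒n22  emit P3@[30:30]
[31] read 'b'  n22⇒n23
[32] read 'c'  n23⇒n24  emit P6@[29:32]
[33] read 'd'  n24⇒n17 (fail-walked)
[34] read 'd'  n17⇒n5 (fail-walked)
[35] read 'c'  n5⇒n7 (fail-walked)
[36] read 'c'  n7⇒n7 (fail-walked)
[37] read 'a'  n7⇒n8  emit P3@[37:37]
[38] read 'a'  n8⇒n13  emit P3@[38:38]
[39] read 'a'  n13⇒n14  emit P3@[39:39]
[40] read 'd'  n14⇒n15
[41] read 'b'  n15⇒n16  emit P1@[40:41],P4@[36:41]
[42] read 'a'  n16⇒n22 (fail-walked)  emit P3@[42:42]
[43] read 'd'  n22⇒n2 (fail-walked)
[44] read 'b'  n2⇒n3  emit P1@[43:44]
[45] read 'd'  n3⇒n4  emit P0@[42:45]
[46] read 'c'  n4⇒n7 (fail-walked)
[47] read 'b'  n7⇒n21 (fail-walked)
[48] read 'a'  n21⇒n22  emit P3@[48:48]
[49] read 'b'  n22⇒n23
[50] read 'c'  n23⇒n24  emit P6@[47:50]
[51] read 'a'  n24⇒n8 (fail-walked)  emit P3@[51:51]
[52] read 'a'  n8⇒n13  emit P3@[52:52]
[53] read 'c'  n13⇒n7 (fail-walked)
[54] read 'a'  n7⇒n8  emit P3@[54:54]
[55] read 'd'  n8⇒n2 (fail-walked)
[56] read 'b'  n2⇒n3  emit P1@[55:56]
[57] read 'd'  n3⇒n4  emit P0@[54:57]
[58] read 'b'  n4⇒n6 (fail-walked)  emit P1@[57:58]
[59] read 'd'  n6⇒n5 (fail-walked)
[60] read 'b'  n5⇒n6  emit P1@[59:60]
[61] read 'b'  n6⇒n21 (fail-walked)
[62] read 'c'  n21⇒n7 (fail-walked)
[63] read 'd'  n7⇒n17
[64] read 'b'  n17⇒n18  emit P1@[63:64]

Matches: [[0,3],[2,3],[5,3],[7,1],[8,0],[9,3],[13,1],[16,1],[18,1],[18,5],[22,3],[23,3],[24,3],[26,1],[26,4],[27,0],[28,3],[30,3],[32,6],[37,3],[38,3],[39,3],[41,1],[41,4],[42,3],[44,1],[45,0],[48,3],[50,6],[51,3],[52,3],[54,3],[56,1],[57,0],[58,1],[60,1],[64,1]]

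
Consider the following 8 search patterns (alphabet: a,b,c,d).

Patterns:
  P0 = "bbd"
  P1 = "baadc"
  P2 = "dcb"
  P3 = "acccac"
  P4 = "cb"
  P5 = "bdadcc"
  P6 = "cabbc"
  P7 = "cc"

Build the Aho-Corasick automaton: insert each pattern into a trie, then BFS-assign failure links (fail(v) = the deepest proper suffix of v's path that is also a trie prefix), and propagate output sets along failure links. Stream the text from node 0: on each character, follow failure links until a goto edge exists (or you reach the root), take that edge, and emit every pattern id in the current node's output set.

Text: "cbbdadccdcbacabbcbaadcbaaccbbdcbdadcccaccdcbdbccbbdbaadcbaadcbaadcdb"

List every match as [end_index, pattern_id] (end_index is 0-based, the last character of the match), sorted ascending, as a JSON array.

Build automaton:
Trie (insert patterns):
  n0 'ε': a→11 b→1 c→17 d→8
  n1 'b': a→4 b→2 d→19
  n2 'bb': d→3
  n3 'bbd': ·  ←P0
  n4 'ba': a→5
  n5 'baa': d→6
  n6 'baad': c→7
  n7 'baadc': ·  ←P1
  n8 'd': c→9
  n9 'dc': b→10
  n10 'dcb': ·  ←P2
  n11 'a': c→12
  n12 'ac': c→13
  n13 'acc': c→14
  n14 'accc': a→15
  n15 'accca': c→16
  n16 'acccac': ·  ←P3
  n17 'c': a→24 b→18 c→28
  n18 'cb': ·  ←P4
  n19 'bd': a→20
  n20 'bda': d→21
  n21 'bdad': c→22
  n22 'bdadc': c→23
  n23 'bdadcc': ·  ←P5
  n24 'ca': b→25
  n25 'cab': b→26
  n26 'cabb': c→27
  n27 'cabbc': ·  ←P6
  n28 'cc': ·  ←P7

Failure links (BFS by depth):
  fail(1) 'b': from fail(0)=0 chase 'b': 0 ⇒ 0;  out=∅∪out(0)=∅
  fail(8) 'd': from fail(0)=0 chase 'd': 0 ⇒ 0;  out=∅∪out(0)=∅
  fail(11) 'a': from fail(0)=0 chase 'a': 0 ⇒ 0;  out=∅∪out(0)=∅
  fail(17) 'c': from fail(0)=0 chase 'c': 0 ⇒ 0;  out=∅∪out(0)=∅
  fail(2) 'bb': from fail(1)=0 chase 'b': 0 ⇒ 1;  out=∅∪out(1)=∅
  fail(4) 'ba': from fail(1)=0 chase 'a': 0 ⇒ 11;  out=∅∪out(11)=∅
  fail(9) 'dc': from fail(8)=0 chase 'c': 0 ⇒ 17;  out=∅∪out(17)=∅
  fail(12) 'ac': from fail(11)=0 chase 'c': 0 ⇒ 17;  out=∅∪out(17)=∅
  fail(18) 'cb': from fail(17)=0 chase 'b': 0 ⇒ 1;  out={4}∪out(1)={4}
  fail(19) 'bd': from fail(1)=0 chase 'd': 0 ⇒ 8;  out=∅∪out(8)=∅
  fail(24) 'ca': from fail(17)=0 chase 'a': 0 ⇒ 11;  out=∅∪out(11)=∅
  fail(28) 'cc': from fail(17)=0 chase 'c': 0 ⇒ 17;  out={7}∪out(17)={7}
  fail(3) 'bbd': from fail(2)=1 chase 'd': 1 ⇒ 19;  out={0}∪out(19)={0}
  fail(5) 'baa': from fail(4)=11 chase 'a': 11→0 ⇒ 11;  out=∅∪out(11)=∅
  fail(10) 'dcb': from fail(9)=17 chase 'b': 17 ⇒ 18;  out={2}∪out(18)={2,4}
  fail(13) 'acc': from fail(12)=17 chase 'c': 17 ⇒ 28;  out=∅∪out(28)={7}
  fail(20) 'bda': from fail(19)=8 chase 'a': 8→0 ⇒ 11;  out=∅∪out(11)=∅
  fail(25) 'cab': from fail(24)=11 chase 'b': 11→0 ⇒ 1;  out=∅∪out(1)=∅
  fail(6) 'baad': from fail(5)=11 chase 'd': 11→0 ⇒ 8;  out=∅∪out(8)=∅
  fail(14) 'accc': from fail(13)=28 chase 'c': 28→17 ⇒ 28;  out=∅∪out(28)={7}
  fail(21) 'bdad': from fail(20)=11 chase 'd': 11→0 ⇒ 8;  out=∅∪out(8)=∅
  fail(26) 'cabb': from fail(25)=1 chase 'b': 1 ⇒ 2;  out=∅∪out(2)=∅
  fail(7) 'baadc': from fail(6)=8 chase 'c': 8 ⇒ 9;  out={1}∪out(9)={1}
  fail(15) 'accca': from fail(14)=28 chase 'a': 28→17 ⇒ 24;  out=∅∪out(24)=∅
  fail(22) 'bdadc': from fail(21)=8 chase 'c': 8 ⇒ 9;  out=∅∪out(9)=∅
  fail(27) 'cabbc': from fail(26)=2 chase 'c': 2→1→0 ⇒ 17;  out={6}∪out(17)={6}
  fail(16) 'acccac': from fail(15)=24 chase 'c': 24→11 ⇒ 12;  out={3}∪out(12)={3}
  fail(23) 'bdadcc': from fail(22)=9 chase 'c': 9→17 ⇒ 28;  out={5}∪out(28)={5,7}

Run:
i=0 'c': node 0→17
i=1 'b': node 17→18  ** P4@[0:1]
i=2 'b': node 18→2 (via fail)
i=3 'd': node 2→3  ** P0@[1:3]
i=4 'a': node 3→20 (via fail)
i=5 'd': node 20→21
i=6 'c': node 21→22
i=7 'c': node 22→23  ** P5@[2:7],P7@[6:7]
i=8 'd': node 23→8 (via fail)
i=9 'c': node 8→9
i=10 'b': node 9→10  ** P2@[8:10],P4@[9:10]
i=11 'a': node 10→4 (via fail)
i=12 'c': node 4→12 (via fail)
i=13 'a': node 12→24 (via fail)
i=14 'b': node 24→25
i=15 'b': node 25→26
i=16 'c': node 26→27  ** P6@[12:16]
i=17 'b': node 27→18 (via fail)  ** P4@[16:17]
i=18 'a': node 18→4 (via fail)
i=19 'a': node 4→5
i=20 'd': node 5→6
i=21 'c': node 6→7  ** P1@[17:21]
i=22 'b': node 7→10 (via fail)  ** P2@[20:22],P4@[21:22]
i=23 'a': node 10→4 (via fail)
i=24 'a': node 4→5
i=25 'c': node 5→12 (via fail)
i=26 'c': node 12→13  ** P7@[25:26]
i=27 'b': node 13→18 (via fail)  ** P4@[26:27]
i=28 'b': node 18→2 (via fail)
i=29 'd': node 2→3  ** P0@[27:29]
i=30 'c': node 3→9 (via fail)
i=31 'b': node 9→10  ** P2@[29:31],P4@[30:31]
i=32 'd': node 10→19 (via fail)
i=33 'a': node 19→20
i=34 'd': node 20→21
i=35 'c': node 21→22
i=36 'c': node 22→23  ** P5@[31:36],P7@[35:36]
i=37 'c': node 23→28 (via fail)  ** P7@[36:37]
i=38 'a': node 28→24 (via fail)
i=39 'c': node 24→12 (via fail)
i=40 'c': node 12→13  ** P7@[39:40]
i=41 'd': node 13→8 (via fail)
i=42 'c': node 8→9
i=43 'b': node 9→10  ** P2@[41:43],P4@[42:43]
i=44 'd': node 10→19 (via fail)
i=45 'b': node 19→1 (via fail)
i=46 'c': node 1→17 (via fail)
i=47 'c': node 17→28  ** P7@[46:47]
i=48 'b': node 28→18 (via fail)  ** P4@[47:48]
i=49 'b': node 18→2 (via fail)
i=50 'd': node 2→3  ** P0@[48:50]
i=51 'b': node 3→1 (via fail)
i=52 'a': node 1→4
i=53 'a': node 4→5
i=54 'd': node 5→6
i=55 'c': node 6→7  ** P1@[51:55]
i=56 'b': node 7→10 (via fail)  ** P2@[54:56],P4@[55:56]
i=57 'a': node 10→4 (via fail)
i=58 'a': node 4→5
i=59 'd': node 5→6
i=60 'c': node 6→7  ** P1@[56:60]
i=61 'b': node 7→10 (via fail)  ** P2@[59:61],P4@[60:61]
i=62 'a': node 10→4 (via fail)
i=63 'a': node 4→5
i=64 'd': node 5→6
i=65 'c': node 6→7  ** P1@[61:65]
i=66 'd': node 7→8 (via fail)
i=67 'b': node 8→1 (via fail)

Result: [[1,4],[3,0],[7,5],[7,7],[10,2],[10,4],[16,6],[17,4],[21,1],[22,2],[22,4],[26,7],[27,4],[29,0],[31,2],[31,4],[36,5],[36,7],[37,7],[40,7],[43,2],[43,4],[47,7],[48,4],[50,0],[55,1],[56,2],[56,4],[60,1],[61,2],[61,4],[65,1]]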